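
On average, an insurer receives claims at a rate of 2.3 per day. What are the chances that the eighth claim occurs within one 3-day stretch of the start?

Over the interval, μ = 2.3 × 3 = 6.9 (a 3-day stretch = 3 days).
The eighth arrival falls in the interval iff at least 8 events occur there: P(S_8 ≤ t) = P(N ≥ 8) = 1 − P(N ≤ 7) ≈ 0.3864.

0.3864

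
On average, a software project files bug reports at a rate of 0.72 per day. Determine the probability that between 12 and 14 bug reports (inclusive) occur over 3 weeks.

Over the interval, μ = 0.72 × 21 = 15.12 (3 weeks = 21 days).
P(12 ≤ N ≤ 14) = Σ_{j=12}^{14} e^(−15.12) · 15.12^j/j! ≈ 0.2765.

0.2765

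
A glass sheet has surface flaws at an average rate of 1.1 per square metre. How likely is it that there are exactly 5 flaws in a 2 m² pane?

Over the interval, μ = 1.1 × 2 = 2.2 (a 2 m² pane = 2 square metres).
P(N = 5) = e^(−μ) μ^5/5! = e^(−2.2) · 2.2^5/120 ≈ 0.0476.

0.0476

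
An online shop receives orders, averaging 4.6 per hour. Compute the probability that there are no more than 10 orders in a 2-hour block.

Over the interval, μ = 4.6 × 2 = 9.2 (a 2-hour block = 2 hours).
P(N ≤ 10) = Σ_{j=0}^{10} e^(−μ) μ^j/j! ≈ 0.6820.

0.6820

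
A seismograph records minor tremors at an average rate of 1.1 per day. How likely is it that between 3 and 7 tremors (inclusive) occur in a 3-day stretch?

0.6208

Over the interval, μ = 1.1 × 3 = 3.3 (a 3-day stretch = 3 days).
P(3 ≤ N ≤ 7) = Σ_{j=3}^{7} e^(−3.3) · 3.3^j/j! ≈ 0.6208.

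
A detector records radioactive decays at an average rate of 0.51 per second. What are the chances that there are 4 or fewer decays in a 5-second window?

Over the interval, μ = 0.51 × 5 = 2.55 (a 5-second window = 5 seconds).
P(N ≤ 4) = Σ_{j=0}^{4} e^(−μ) μ^j/j! ≈ 0.8844.

0.8844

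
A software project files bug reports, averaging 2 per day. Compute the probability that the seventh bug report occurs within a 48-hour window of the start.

0.1107

Over the interval, μ = 2 × 2 = 4 (a 48-hour window = 2 days).
The seventh arrival falls in the interval iff at least 7 events occur there: P(S_7 ≤ t) = P(N ≥ 7) = 1 − P(N ≤ 6) ≈ 0.1107.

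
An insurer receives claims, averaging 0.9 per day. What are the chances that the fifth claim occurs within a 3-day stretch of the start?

0.1371

Over the interval, μ = 0.9 × 3 = 2.7 (a 3-day stretch = 3 days).
The fifth arrival falls in the interval iff at least 5 events occur there: P(S_5 ≤ t) = P(N ≥ 5) = 1 − P(N ≤ 4) ≈ 0.1371.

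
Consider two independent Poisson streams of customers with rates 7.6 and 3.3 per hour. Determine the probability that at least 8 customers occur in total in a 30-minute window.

0.1844

Independent Poisson processes superpose: combined rate λ = 7.6 + 3.3 = 10.9 per hour.
Over the interval, μ = 10.9 × 0.5 = 5.45 (a 30-minute window = 0.5 hours).
P(N ≥ 8) = 1 − P(N ≤ 7) ≈ 0.1844.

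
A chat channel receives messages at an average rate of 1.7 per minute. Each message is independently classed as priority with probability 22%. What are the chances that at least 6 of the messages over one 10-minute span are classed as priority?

Thinning: the messages that are classed as priority themselves form a Poisson process with rate 0.22 × 1.7 = 0.374 per minute.
Over the interval, μ = 0.374 × 10 = 3.74 (a 10-minute span = 10 minutes).
P(N ≥ 6) = 1 − P(N ≤ 5) ≈ 0.1757.

0.1757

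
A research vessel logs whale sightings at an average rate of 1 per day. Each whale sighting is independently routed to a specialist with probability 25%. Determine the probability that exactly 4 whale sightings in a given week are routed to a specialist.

Thinning: the whale sightings that are routed to a specialist themselves form a Poisson process with rate 0.25 × 1 = 0.25 per day.
Over the interval, μ = 0.25 × 7 = 1.75 (a week = 7 days).
P(N = 4) = e^(−1.75) · 1.75^4/4! ≈ 0.0679.

0.0679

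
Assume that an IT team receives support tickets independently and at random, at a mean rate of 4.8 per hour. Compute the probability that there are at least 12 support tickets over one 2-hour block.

0.2588

Over the interval, μ = 4.8 × 2 = 9.6 (a 2-hour block = 2 hours).
P(N ≥ 12) = 1 − P(N ≤ 11) = 1 − Σ_{j=0}^{11} e^(−μ) μ^j/j! ≈ 0.2588.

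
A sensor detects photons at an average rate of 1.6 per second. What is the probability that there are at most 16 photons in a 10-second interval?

0.5660

Over the interval, μ = 1.6 × 10 = 16 (a 10-second interval = 10 seconds).
P(N ≤ 16) = Σ_{j=0}^{16} e^(−μ) μ^j/j! ≈ 0.5660.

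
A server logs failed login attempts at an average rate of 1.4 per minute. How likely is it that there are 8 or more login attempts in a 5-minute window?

0.4013

Over the interval, μ = 1.4 × 5 = 7 (a 5-minute window = 5 minutes).
P(N ≥ 8) = 1 − P(N ≤ 7) = 1 − Σ_{j=0}^{7} e^(−μ) μ^j/j! ≈ 0.4013.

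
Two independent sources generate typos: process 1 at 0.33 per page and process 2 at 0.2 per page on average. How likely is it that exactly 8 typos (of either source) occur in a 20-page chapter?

0.0985

Independent Poisson processes superpose: combined rate λ = 0.33 + 0.2 = 0.53 per page.
Over the interval, μ = 0.53 × 20 = 10.6 (a 20-page chapter = 20 pages).
P(N = 8) = e^(−10.6) · 10.6^8/8! ≈ 0.0985.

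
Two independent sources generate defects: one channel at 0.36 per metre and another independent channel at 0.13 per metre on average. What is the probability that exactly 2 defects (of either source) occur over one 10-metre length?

Independent Poisson processes superpose: combined rate λ = 0.36 + 0.13 = 0.49 per metre.
Over the interval, μ = 0.49 × 10 = 4.9 (a 10-metre length = 10 metres).
P(N = 2) = e^(−4.9) · 4.9^2/2! ≈ 0.0894.

0.0894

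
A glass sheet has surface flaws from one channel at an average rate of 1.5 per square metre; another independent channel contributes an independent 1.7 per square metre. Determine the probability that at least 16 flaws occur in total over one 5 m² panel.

0.5333

Independent Poisson processes superpose: combined rate λ = 1.5 + 1.7 = 3.2 per square metre.
Over the interval, μ = 3.2 × 5 = 16 (a 5 m² panel = 5 square metres).
P(N ≥ 16) = 1 − P(N ≤ 15) ≈ 0.5333.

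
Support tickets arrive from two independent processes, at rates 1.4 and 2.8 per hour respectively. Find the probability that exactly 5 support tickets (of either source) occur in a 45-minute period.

0.1108

Independent Poisson processes superpose: combined rate λ = 1.4 + 2.8 = 4.2 per hour.
Over the interval, μ = 4.2 × 0.75 = 3.15 (a 45-minute period = 0.75 hours).
P(N = 5) = e^(−3.15) · 3.15^5/5! ≈ 0.1108.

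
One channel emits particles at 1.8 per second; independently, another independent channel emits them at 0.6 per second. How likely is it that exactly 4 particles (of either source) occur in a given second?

Independent Poisson processes superpose: combined rate λ = 1.8 + 0.6 = 2.4 per second.
So μ = 2.4.
P(N = 4) = e^(−2.4) · 2.4^4/4! ≈ 0.1254.

0.1254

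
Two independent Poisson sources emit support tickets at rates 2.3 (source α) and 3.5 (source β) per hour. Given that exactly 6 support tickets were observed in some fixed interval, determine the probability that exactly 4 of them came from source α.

Given the total, each event is independently from source α with probability p = λ_α/(λ_α+λ_β) = 2.3/5.8 ≈ 0.3966.
So K ~ Binomial(6, 2.3/5.8): P(K = 4) = C(6,4) · (2.3/5.8)^4 · (3.5/5.8)^2 ≈ 0.1351.

0.1351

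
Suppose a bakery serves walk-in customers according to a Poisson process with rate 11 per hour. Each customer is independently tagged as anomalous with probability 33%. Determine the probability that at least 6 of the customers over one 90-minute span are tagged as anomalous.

Thinning: the customers that are tagged as anomalous themselves form a Poisson process with rate 0.33 × 11 = 3.63 per hour.
Over the interval, μ = 3.63 × 1.5 = 5.445 (a 90-minute span = 1.5 hours).
P(N ≥ 6) = 1 − P(N ≤ 5) ≈ 0.4616.

0.4616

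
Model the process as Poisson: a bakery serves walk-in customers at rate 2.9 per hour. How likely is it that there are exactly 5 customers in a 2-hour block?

0.1656

Over the interval, μ = 2.9 × 2 = 5.8 (a 2-hour block = 2 hours).
P(N = 5) = e^(−μ) μ^5/5! = e^(−5.8) · 5.8^5/120 ≈ 0.1656.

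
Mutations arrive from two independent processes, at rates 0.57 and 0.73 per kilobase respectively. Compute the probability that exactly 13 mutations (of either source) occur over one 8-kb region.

Independent Poisson processes superpose: combined rate λ = 0.57 + 0.73 = 1.3 per kilobase.
Over the interval, μ = 1.3 × 8 = 10.4 (an 8-kb region = 8 kilobases).
P(N = 13) = e^(−10.4) · 10.4^13/13! ≈ 0.0814.

0.0814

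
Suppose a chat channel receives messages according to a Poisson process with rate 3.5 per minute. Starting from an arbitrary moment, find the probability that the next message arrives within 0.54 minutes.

Inter-arrival times are exponential with rate λ = 3.5 per minute.
P(T ≤ 0.54) = 1 − e^(−λt) = 1 − e^(−3.5 × 0.54) = 1 − e^(−1.89) ≈ 0.8489.

0.8489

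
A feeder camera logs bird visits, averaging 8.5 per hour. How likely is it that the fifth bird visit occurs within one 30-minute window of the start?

0.4199

Over the interval, μ = 8.5 × 0.5 = 4.25 (a 30-minute window = 0.5 hours).
The fifth arrival falls in the interval iff at least 5 events occur there: P(S_5 ≤ t) = P(N ≥ 5) = 1 − P(N ≤ 4) ≈ 0.4199.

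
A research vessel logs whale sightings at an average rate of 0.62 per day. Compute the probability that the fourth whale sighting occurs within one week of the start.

0.6300

Over the interval, μ = 0.62 × 7 = 4.34 (a week = 7 days).
The fourth arrival falls in the interval iff at least 4 events occur there: P(S_4 ≤ t) = P(N ≥ 4) = 1 − P(N ≤ 3) ≈ 0.6300.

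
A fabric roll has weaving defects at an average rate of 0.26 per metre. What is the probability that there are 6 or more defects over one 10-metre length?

0.0490

Over the interval, μ = 0.26 × 10 = 2.6 (a 10-metre length = 10 metres).
P(N ≥ 6) = 1 − P(N ≤ 5) = 1 − Σ_{j=0}^{5} e^(−μ) μ^j/j! ≈ 0.0490.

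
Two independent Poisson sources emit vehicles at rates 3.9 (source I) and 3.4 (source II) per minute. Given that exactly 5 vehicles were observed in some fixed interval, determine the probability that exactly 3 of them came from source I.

0.3308

Given the total, each event is independently from source I with probability p = λ_I/(λ_I+λ_II) = 3.9/7.3 ≈ 0.5342.
So K ~ Binomial(5, 3.9/7.3): P(K = 3) = C(5,3) · (3.9/7.3)^3 · (3.4/7.3)^2 ≈ 0.3308.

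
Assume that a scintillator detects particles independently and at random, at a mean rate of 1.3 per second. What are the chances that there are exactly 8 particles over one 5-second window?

Over the interval, μ = 1.3 × 5 = 6.5 (a 5-second window = 5 seconds).
P(N = 8) = e^(−μ) μ^8/8! = e^(−6.5) · 6.5^8/40320 ≈ 0.1188.

0.1188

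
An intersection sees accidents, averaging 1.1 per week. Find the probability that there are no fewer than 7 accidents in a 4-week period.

Over the interval, μ = 1.1 × 4 = 4.4 (a 4-week period = 4 weeks).
P(N ≥ 7) = 1 − P(N ≤ 6) = 1 − Σ_{j=0}^{6} e^(−μ) μ^j/j! ≈ 0.1564.

0.1564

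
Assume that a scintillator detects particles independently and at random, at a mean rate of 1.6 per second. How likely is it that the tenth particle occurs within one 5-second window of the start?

Over the interval, μ = 1.6 × 5 = 8 (a 5-second window = 5 seconds).
The tenth arrival falls in the interval iff at least 10 events occur there: P(S_10 ≤ t) = P(N ≥ 10) = 1 − P(N ≤ 9) ≈ 0.2834.

0.2834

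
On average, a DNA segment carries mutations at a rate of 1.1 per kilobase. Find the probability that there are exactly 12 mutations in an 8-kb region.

Over the interval, μ = 1.1 × 8 = 8.8 (an 8-kb region = 8 kilobases).
P(N = 12) = e^(−μ) μ^12/12! = e^(−8.8) · 8.8^12/479001600 ≈ 0.0679.

0.0679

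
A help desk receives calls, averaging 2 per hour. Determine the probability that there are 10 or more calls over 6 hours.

0.7576

Over the interval, μ = 2 × 6 = 12 (6 hours).
P(N ≥ 10) = 1 − P(N ≤ 9) = 1 − Σ_{j=0}^{9} e^(−μ) μ^j/j! ≈ 0.7576.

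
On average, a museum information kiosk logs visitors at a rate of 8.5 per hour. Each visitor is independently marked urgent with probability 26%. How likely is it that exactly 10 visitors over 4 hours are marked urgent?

0.1163

Thinning: the visitors that are marked urgent themselves form a Poisson process with rate 0.26 × 8.5 = 2.21 per hour.
Over the interval, μ = 2.21 × 4 = 8.84 (4 hours).
P(N = 10) = e^(−8.84) · 8.84^10/10! ≈ 0.1163.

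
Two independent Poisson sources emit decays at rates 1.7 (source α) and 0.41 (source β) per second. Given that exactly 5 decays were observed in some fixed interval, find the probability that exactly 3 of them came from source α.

Given the total, each event is independently from source α with probability p = λ_α/(λ_α+λ_β) = 1.7/2.11 ≈ 0.8057.
So K ~ Binomial(5, 1.7/2.11): P(K = 3) = C(5,3) · (1.7/2.11)^3 · (0.41/2.11)^2 ≈ 0.1975.

0.1975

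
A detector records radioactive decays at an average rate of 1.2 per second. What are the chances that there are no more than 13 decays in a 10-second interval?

Over the interval, μ = 1.2 × 10 = 12 (a 10-second interval = 10 seconds).
P(N ≤ 13) = Σ_{j=0}^{13} e^(−μ) μ^j/j! ≈ 0.6815.

0.6815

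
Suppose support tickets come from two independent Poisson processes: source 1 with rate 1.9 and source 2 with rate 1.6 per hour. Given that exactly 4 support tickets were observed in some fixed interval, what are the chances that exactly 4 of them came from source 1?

0.0868

Given the total, each event is independently from source 1 with probability p = λ_1/(λ_1+λ_2) = 1.9/3.5 ≈ 0.5429.
So K ~ Binomial(4, 1.9/3.5): P(K = 4) = C(4,4) · (1.9/3.5)^4 · (1.6/3.5)^0 ≈ 0.0868.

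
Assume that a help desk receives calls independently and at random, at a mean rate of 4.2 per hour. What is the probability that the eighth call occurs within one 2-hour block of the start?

0.6013

Over the interval, μ = 4.2 × 2 = 8.4 (a 2-hour block = 2 hours).
The eighth arrival falls in the interval iff at least 8 events occur there: P(S_8 ≤ t) = P(N ≥ 8) = 1 − P(N ≤ 7) ≈ 0.6013.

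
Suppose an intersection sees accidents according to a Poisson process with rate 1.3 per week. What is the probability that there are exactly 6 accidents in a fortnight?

Over the interval, μ = 1.3 × 2 = 2.6 (a fortnight = 2 weeks).
P(N = 6) = e^(−μ) μ^6/6! = e^(−2.6) · 2.6^6/720 ≈ 0.0319.

0.0319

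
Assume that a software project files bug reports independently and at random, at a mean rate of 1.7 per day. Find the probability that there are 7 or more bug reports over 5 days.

Over the interval, μ = 1.7 × 5 = 8.5 (5 days).
P(N ≥ 7) = 1 − P(N ≤ 6) = 1 − Σ_{j=0}^{6} e^(−μ) μ^j/j! ≈ 0.7438.

0.7438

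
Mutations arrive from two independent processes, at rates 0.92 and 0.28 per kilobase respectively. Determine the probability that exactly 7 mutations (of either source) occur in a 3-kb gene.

Independent Poisson processes superpose: combined rate λ = 0.92 + 0.28 = 1.2 per kilobase.
Over the interval, μ = 1.2 × 3 = 3.6 (a 3-kb gene = 3 kilobases).
P(N = 7) = e^(−3.6) · 3.6^7/7! ≈ 0.0425.

0.0425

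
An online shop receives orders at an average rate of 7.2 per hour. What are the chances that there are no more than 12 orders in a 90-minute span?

Over the interval, μ = 7.2 × 1.5 = 10.8 (a 90-minute span = 1.5 hours).
P(N ≤ 12) = Σ_{j=0}^{12} e^(−μ) μ^j/j! ≈ 0.7104.

0.7104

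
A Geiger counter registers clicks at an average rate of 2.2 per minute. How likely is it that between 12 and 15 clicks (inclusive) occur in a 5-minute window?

0.3281

Over the interval, μ = 2.2 × 5 = 11 (a 5-minute window = 5 minutes).
P(12 ≤ N ≤ 15) = Σ_{j=12}^{15} e^(−11) · 11^j/j! ≈ 0.3281.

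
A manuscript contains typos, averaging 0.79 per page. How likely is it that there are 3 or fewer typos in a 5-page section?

0.4433

Over the interval, μ = 0.79 × 5 = 3.95 (a 5-page section = 5 pages).
P(N ≤ 3) = Σ_{j=0}^{3} e^(−μ) μ^j/j! ≈ 0.4433.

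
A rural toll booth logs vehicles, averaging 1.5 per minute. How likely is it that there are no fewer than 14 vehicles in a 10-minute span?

Over the interval, μ = 1.5 × 10 = 15 (a 10-minute span = 10 minutes).
P(N ≥ 14) = 1 − P(N ≤ 13) = 1 − Σ_{j=0}^{13} e^(−μ) μ^j/j! ≈ 0.6368.

0.6368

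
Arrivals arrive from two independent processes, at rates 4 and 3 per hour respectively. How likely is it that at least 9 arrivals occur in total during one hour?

Independent Poisson processes superpose: combined rate λ = 4 + 3 = 7 per hour.
So μ = 7.
P(N ≥ 9) = 1 − P(N ≤ 8) ≈ 0.2709.

0.2709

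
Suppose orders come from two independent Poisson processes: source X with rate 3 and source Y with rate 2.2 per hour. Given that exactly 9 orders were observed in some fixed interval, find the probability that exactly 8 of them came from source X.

Given the total, each event is independently from source X with probability p = λ_X/(λ_X+λ_Y) = 3/5.2 ≈ 0.5769.
So K ~ Binomial(9, 3/5.2): P(K = 8) = C(9,8) · (3/5.2)^8 · (2.2/5.2)^1 ≈ 0.0467.

0.0467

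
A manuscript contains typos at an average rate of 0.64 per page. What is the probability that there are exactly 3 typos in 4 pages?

0.2162

Over the interval, μ = 0.64 × 4 = 2.56 (4 pages).
P(N = 3) = e^(−μ) μ^3/3! = e^(−2.56) · 2.56^3/6 ≈ 0.2162.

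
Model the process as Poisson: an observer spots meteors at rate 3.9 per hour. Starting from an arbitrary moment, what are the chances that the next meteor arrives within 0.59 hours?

0.8998

Inter-arrival times are exponential with rate λ = 3.9 per hour.
P(T ≤ 0.59) = 1 − e^(−λt) = 1 − e^(−3.9 × 0.59) = 1 − e^(−2.301) ≈ 0.8998.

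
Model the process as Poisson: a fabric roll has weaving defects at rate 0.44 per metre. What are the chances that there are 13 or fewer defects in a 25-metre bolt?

0.7813

Over the interval, μ = 0.44 × 25 = 11 (a 25-metre bolt = 25 metres).
P(N ≤ 13) = Σ_{j=0}^{13} e^(−μ) μ^j/j! ≈ 0.7813.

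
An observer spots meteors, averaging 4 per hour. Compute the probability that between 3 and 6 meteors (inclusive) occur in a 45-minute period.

0.5433

Over the interval, μ = 4 × 0.75 = 3 (a 45-minute period = 0.75 hours).
P(3 ≤ N ≤ 6) = Σ_{j=3}^{6} e^(−3) · 3^j/j! ≈ 0.5433.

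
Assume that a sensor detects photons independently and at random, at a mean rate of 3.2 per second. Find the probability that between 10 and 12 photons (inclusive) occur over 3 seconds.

0.3190

Over the interval, μ = 3.2 × 3 = 9.6 (3 seconds).
P(10 ≤ N ≤ 12) = Σ_{j=10}^{12} e^(−9.6) · 9.6^j/j! ≈ 0.3190.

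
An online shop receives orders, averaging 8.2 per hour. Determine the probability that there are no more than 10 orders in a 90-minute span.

0.3166

Over the interval, μ = 8.2 × 1.5 = 12.3 (a 90-minute span = 1.5 hours).
P(N ≤ 10) = Σ_{j=0}^{10} e^(−μ) μ^j/j! ≈ 0.3166.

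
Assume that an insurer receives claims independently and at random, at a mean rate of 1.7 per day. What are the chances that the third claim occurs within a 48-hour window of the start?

Over the interval, μ = 1.7 × 2 = 3.4 (a 48-hour window = 2 days).
The third arrival falls in the interval iff at least 3 events occur there: P(S_3 ≤ t) = P(N ≥ 3) = 1 − P(N ≤ 2) ≈ 0.6603.

0.6603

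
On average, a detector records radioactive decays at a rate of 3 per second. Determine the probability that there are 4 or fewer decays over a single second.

With mean μ = 3 per second,
P(N ≤ 4) = Σ_{j=0}^{4} e^(−μ) μ^j/j! ≈ 0.8153.

0.8153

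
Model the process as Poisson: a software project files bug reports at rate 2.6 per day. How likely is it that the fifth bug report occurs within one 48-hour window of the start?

Over the interval, μ = 2.6 × 2 = 5.2 (a 48-hour window = 2 days).
The fifth arrival falls in the interval iff at least 5 events occur there: P(S_5 ≤ t) = P(N ≥ 5) = 1 − P(N ≤ 4) ≈ 0.5939.

0.5939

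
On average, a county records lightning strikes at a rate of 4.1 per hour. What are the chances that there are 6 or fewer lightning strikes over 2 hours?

0.2896

Over the interval, μ = 4.1 × 2 = 8.2 (2 hours).
P(N ≤ 6) = Σ_{j=0}^{6} e^(−μ) μ^j/j! ≈ 0.2896.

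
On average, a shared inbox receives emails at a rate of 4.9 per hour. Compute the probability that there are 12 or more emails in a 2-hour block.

Over the interval, μ = 4.9 × 2 = 9.8 (a 2-hour block = 2 hours).
P(N ≥ 12) = 1 − P(N ≤ 11) = 1 − Σ_{j=0}^{11} e^(−μ) μ^j/j! ≈ 0.2807.

0.2807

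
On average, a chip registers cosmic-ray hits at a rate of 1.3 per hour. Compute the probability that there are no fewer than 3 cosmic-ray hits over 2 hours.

0.4816

Over the interval, μ = 1.3 × 2 = 2.6 (2 hours).
P(N ≥ 3) = 1 − P(N ≤ 2) = 1 − Σ_{j=0}^{2} e^(−μ) μ^j/j! ≈ 0.4816.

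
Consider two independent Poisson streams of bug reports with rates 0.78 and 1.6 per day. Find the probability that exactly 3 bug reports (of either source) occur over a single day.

Independent Poisson processes superpose: combined rate λ = 0.78 + 1.6 = 2.38 per day.
So μ = 2.38.
P(N = 3) = e^(−2.38) · 2.38^3/3! ≈ 0.2079.

0.2079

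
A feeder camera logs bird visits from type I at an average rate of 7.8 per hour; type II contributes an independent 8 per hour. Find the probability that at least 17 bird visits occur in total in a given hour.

Independent Poisson processes superpose: combined rate λ = 7.8 + 8 = 15.8 per hour.
So μ = 15.8.
P(N ≥ 17) = 1 − P(N ≤ 16) ≈ 0.4142.

0.4142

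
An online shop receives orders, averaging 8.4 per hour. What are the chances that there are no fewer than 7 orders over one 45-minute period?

0.4418

Over the interval, μ = 8.4 × 0.75 = 6.3 (a 45-minute period = 0.75 hours).
P(N ≥ 7) = 1 − P(N ≤ 6) = 1 − Σ_{j=0}^{6} e^(−μ) μ^j/j! ≈ 0.4418.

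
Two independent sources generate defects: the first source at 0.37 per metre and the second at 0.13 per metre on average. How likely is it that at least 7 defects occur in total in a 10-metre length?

Independent Poisson processes superpose: combined rate λ = 0.37 + 0.13 = 0.5 per metre.
Over the interval, μ = 0.5 × 10 = 5 (a 10-metre length = 10 metres).
P(N ≥ 7) = 1 − P(N ≤ 6) ≈ 0.2378.

0.2378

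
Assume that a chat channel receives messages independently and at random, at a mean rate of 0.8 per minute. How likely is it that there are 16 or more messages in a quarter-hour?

0.1556

Over the interval, μ = 0.8 × 15 = 12 (a quarter-hour = 15 minutes).
P(N ≥ 16) = 1 − P(N ≤ 15) = 1 − Σ_{j=0}^{15} e^(−μ) μ^j/j! ≈ 0.1556.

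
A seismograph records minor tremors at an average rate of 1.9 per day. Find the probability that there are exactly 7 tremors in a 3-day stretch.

Over the interval, μ = 1.9 × 3 = 5.7 (a 3-day stretch = 3 days).
P(N = 7) = e^(−μ) μ^7/7! = e^(−5.7) · 5.7^7/5040 ≈ 0.1298.

0.1298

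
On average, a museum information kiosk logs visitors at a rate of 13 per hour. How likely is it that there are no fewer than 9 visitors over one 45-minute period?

Over the interval, μ = 13 × 0.75 = 9.75 (a 45-minute period = 0.75 hours).
P(N ≥ 9) = 1 − P(N ≤ 8) = 1 − Σ_{j=0}^{8} e^(−μ) μ^j/j! ≈ 0.6383.

0.6383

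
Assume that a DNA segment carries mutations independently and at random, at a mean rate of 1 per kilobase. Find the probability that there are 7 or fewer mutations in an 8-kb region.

Over the interval, μ = 1 × 8 = 8 (an 8-kb region = 8 kilobases).
P(N ≤ 7) = Σ_{j=0}^{7} e^(−μ) μ^j/j! ≈ 0.4530.

0.4530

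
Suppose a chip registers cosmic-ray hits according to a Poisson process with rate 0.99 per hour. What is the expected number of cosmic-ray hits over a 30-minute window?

0.495

E[N] = λt = 0.99 × 0.5 = 0.495 (a 30-minute window = 0.5 hours).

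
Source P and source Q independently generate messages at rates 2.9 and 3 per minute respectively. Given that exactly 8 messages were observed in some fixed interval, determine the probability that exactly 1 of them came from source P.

Given the total, each event is independently from source P with probability p = λ_P/(λ_P+λ_Q) = 2.9/5.9 ≈ 0.4915.
So K ~ Binomial(8, 2.9/5.9): P(K = 1) = C(8,1) · (2.9/5.9)^1 · (3/5.9)^7 ≈ 0.0346.

0.0346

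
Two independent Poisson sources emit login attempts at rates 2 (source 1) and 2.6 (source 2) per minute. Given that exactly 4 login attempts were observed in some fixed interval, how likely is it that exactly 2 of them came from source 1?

0.3623

Given the total, each event is independently from source 1 with probability p = λ_1/(λ_1+λ_2) = 2/4.6 ≈ 0.4348.
So K ~ Binomial(4, 2/4.6): P(K = 2) = C(4,2) · (2/4.6)^2 · (2.6/4.6)^2 ≈ 0.3623.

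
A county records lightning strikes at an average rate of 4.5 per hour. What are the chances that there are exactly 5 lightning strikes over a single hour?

With mean μ = 4.5 per hour,
P(N = 5) = e^(−μ) μ^5/5! = e^(−4.5) · 4.5^5/120 ≈ 0.1708.

0.1708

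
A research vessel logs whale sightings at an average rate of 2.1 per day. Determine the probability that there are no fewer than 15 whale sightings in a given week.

Over the interval, μ = 2.1 × 7 = 14.7 (a week = 7 days).
P(N ≥ 15) = 1 − P(N ≤ 14) = 1 − Σ_{j=0}^{14} e^(−μ) μ^j/j! ≈ 0.5033.

0.5033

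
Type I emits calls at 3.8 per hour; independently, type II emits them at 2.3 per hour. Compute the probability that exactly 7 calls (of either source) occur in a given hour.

Independent Poisson processes superpose: combined rate λ = 3.8 + 2.3 = 6.1 per hour.
So μ = 6.1.
P(N = 7) = e^(−6.1) · 6.1^7/7! ≈ 0.1399.

0.1399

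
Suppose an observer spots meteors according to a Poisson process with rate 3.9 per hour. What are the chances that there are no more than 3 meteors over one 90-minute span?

Over the interval, μ = 3.9 × 1.5 = 5.85 (a 90-minute span = 1.5 hours).
P(N ≤ 3) = Σ_{j=0}^{3} e^(−μ) μ^j/j! ≈ 0.1651.

0.1651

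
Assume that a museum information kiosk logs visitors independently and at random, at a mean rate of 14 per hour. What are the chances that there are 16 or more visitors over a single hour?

With mean μ = 14 per hour,
P(N ≥ 16) = 1 − P(N ≤ 15) = 1 − Σ_{j=0}^{15} e^(−μ) μ^j/j! ≈ 0.3306.

0.3306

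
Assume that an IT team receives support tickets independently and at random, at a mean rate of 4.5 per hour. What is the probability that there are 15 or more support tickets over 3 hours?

0.3767

Over the interval, μ = 4.5 × 3 = 13.5 (3 hours).
P(N ≥ 15) = 1 − P(N ≤ 14) = 1 − Σ_{j=0}^{14} e^(−μ) μ^j/j! ≈ 0.3767.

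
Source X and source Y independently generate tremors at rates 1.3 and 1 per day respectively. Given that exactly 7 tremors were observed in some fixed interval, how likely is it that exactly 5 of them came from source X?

0.2290

Given the total, each event is independently from source X with probability p = λ_X/(λ_X+λ_Y) = 1.3/2.3 ≈ 0.5652.
So K ~ Binomial(7, 1.3/2.3): P(K = 5) = C(7,5) · (1.3/2.3)^5 · (1/2.3)^2 ≈ 0.2290.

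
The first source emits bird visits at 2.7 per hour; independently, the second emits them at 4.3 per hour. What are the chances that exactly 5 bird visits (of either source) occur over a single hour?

Independent Poisson processes superpose: combined rate λ = 2.7 + 4.3 = 7 per hour.
So μ = 7.
P(N = 5) = e^(−7) · 7^5/5! ≈ 0.1277.

0.1277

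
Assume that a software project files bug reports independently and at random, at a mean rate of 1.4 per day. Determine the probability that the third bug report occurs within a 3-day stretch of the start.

0.7898

Over the interval, μ = 1.4 × 3 = 4.2 (a 3-day stretch = 3 days).
The third arrival falls in the interval iff at least 3 events occur there: P(S_3 ≤ t) = P(N ≥ 3) = 1 − P(N ≤ 2) ≈ 0.7898.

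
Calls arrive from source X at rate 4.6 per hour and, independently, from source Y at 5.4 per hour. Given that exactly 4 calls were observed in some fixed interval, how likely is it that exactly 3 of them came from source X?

0.2102

Given the total, each event is independently from source X with probability p = λ_X/(λ_X+λ_Y) = 4.6/10 = 0.4600.
So K ~ Binomial(4, 4.6/10): P(K = 3) = C(4,3) · (4.6/10)^3 · (5.4/10)^1 ≈ 0.2102.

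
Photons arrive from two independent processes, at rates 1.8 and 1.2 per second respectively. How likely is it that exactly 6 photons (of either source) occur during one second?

Independent Poisson processes superpose: combined rate λ = 1.8 + 1.2 = 3 per second.
So μ = 3.
P(N = 6) = e^(−3) · 3^6/6! ≈ 0.0504.

0.0504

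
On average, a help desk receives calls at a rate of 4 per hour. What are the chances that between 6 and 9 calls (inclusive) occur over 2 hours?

Over the interval, μ = 4 × 2 = 8 (2 hours).
P(6 ≤ N ≤ 9) = Σ_{j=6}^{9} e^(−8) · 8^j/j! ≈ 0.5254.

0.5254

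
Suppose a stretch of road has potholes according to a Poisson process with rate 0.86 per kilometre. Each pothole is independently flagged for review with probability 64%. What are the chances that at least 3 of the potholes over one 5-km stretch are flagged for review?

0.5190

Thinning: the potholes that are flagged for review themselves form a Poisson process with rate 0.64 × 0.86 = 0.5504 per kilometre.
Over the interval, μ = 0.5504 × 5 = 2.752 (a 5-km stretch = 5 kilometres).
P(N ≥ 3) = 1 − P(N ≤ 2) ≈ 0.5190.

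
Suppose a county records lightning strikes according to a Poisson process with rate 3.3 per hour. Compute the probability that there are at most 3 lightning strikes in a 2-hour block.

0.1052

Over the interval, μ = 3.3 × 2 = 6.6 (a 2-hour block = 2 hours).
P(N ≤ 3) = Σ_{j=0}^{3} e^(−μ) μ^j/j! ≈ 0.1052.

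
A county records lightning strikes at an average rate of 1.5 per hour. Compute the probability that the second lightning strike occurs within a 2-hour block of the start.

0.8009

Over the interval, μ = 1.5 × 2 = 3 (a 2-hour block = 2 hours).
The second arrival falls in the interval iff at least 2 events occur there: P(S_2 ≤ t) = P(N ≥ 2) = 1 − P(N ≤ 1) ≈ 0.8009.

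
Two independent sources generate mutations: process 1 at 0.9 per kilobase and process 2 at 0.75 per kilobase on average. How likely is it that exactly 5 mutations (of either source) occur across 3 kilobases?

0.1754

Independent Poisson processes superpose: combined rate λ = 0.9 + 0.75 = 1.65 per kilobase.
Over the interval, μ = 1.65 × 3 = 4.95 (3 kilobases).
P(N = 5) = e^(−4.95) · 4.95^5/5! ≈ 0.1754.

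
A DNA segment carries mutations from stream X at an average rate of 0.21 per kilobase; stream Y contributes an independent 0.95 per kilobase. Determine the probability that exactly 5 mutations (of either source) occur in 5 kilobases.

Independent Poisson processes superpose: combined rate λ = 0.21 + 0.95 = 1.16 per kilobase.
Over the interval, μ = 1.16 × 5 = 5.8 (5 kilobases).
P(N = 5) = e^(−5.8) · 5.8^5/5! ≈ 0.1656.

0.1656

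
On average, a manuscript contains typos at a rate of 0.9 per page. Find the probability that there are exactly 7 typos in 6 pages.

Over the interval, μ = 0.9 × 6 = 5.4 (6 pages).
P(N = 7) = e^(−μ) μ^7/7! = e^(−5.4) · 5.4^7/5040 ≈ 0.1200.

0.1200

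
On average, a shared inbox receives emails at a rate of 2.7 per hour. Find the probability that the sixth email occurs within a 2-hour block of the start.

Over the interval, μ = 2.7 × 2 = 5.4 (a 2-hour block = 2 hours).
The sixth arrival falls in the interval iff at least 6 events occur there: P(S_6 ≤ t) = P(N ≥ 6) = 1 − P(N ≤ 5) ≈ 0.4539.

0.4539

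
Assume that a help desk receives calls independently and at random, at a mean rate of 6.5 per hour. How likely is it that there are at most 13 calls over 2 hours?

Over the interval, μ = 6.5 × 2 = 13 (2 hours).
P(N ≤ 13) = Σ_{j=0}^{13} e^(−μ) μ^j/j! ≈ 0.5730.

0.5730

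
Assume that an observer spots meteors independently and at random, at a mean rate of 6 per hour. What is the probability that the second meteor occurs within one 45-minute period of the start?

0.9389

Over the interval, μ = 6 × 0.75 = 4.5 (a 45-minute period = 0.75 hours).
The second arrival falls in the interval iff at least 2 events occur there: P(S_2 ≤ t) = P(N ≥ 2) = 1 − P(N ≤ 1) ≈ 0.9389.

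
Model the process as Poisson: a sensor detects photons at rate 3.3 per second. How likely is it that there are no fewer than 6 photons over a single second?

With mean μ = 3.3 per second,
P(N ≥ 6) = 1 − P(N ≤ 5) = 1 − Σ_{j=0}^{5} e^(−μ) μ^j/j! ≈ 0.1171.

0.1171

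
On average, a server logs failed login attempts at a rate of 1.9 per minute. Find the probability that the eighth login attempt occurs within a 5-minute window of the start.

0.7313

Over the interval, μ = 1.9 × 5 = 9.5 (a 5-minute window = 5 minutes).
The eighth arrival falls in the interval iff at least 8 events occur there: P(S_8 ≤ t) = P(N ≥ 8) = 1 − P(N ≤ 7) ≈ 0.7313.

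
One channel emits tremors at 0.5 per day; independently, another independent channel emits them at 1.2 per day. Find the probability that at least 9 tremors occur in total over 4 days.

0.2452

Independent Poisson processes superpose: combined rate λ = 0.5 + 1.2 = 1.7 per day.
Over the interval, μ = 1.7 × 4 = 6.8 (4 days).
P(N ≥ 9) = 1 − P(N ≤ 8) ≈ 0.2452.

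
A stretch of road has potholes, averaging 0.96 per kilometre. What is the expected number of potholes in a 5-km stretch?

E[N] = λt = 0.96 × 5 = 4.8 (a 5-km stretch = 5 kilometres).

4.8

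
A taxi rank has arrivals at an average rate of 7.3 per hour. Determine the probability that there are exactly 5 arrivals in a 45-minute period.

0.1718

Over the interval, μ = 7.3 × 0.75 = 5.475 (a 45-minute period = 0.75 hours).
P(N = 5) = e^(−μ) μ^5/5! = e^(−5.475) · 5.475^5/120 ≈ 0.1718.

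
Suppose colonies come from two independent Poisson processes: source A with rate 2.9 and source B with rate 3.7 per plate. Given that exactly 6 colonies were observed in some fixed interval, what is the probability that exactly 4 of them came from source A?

Given the total, each event is independently from source A with probability p = λ_A/(λ_A+λ_B) = 2.9/6.6 ≈ 0.4394.
So K ~ Binomial(6, 2.9/6.6): P(K = 4) = C(6,4) · (2.9/6.6)^4 · (3.7/6.6)^2 ≈ 0.1757.

0.1757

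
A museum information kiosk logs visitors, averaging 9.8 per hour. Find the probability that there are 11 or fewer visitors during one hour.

0.7193

With mean μ = 9.8 per hour,
P(N ≤ 11) = Σ_{j=0}^{11} e^(−μ) μ^j/j! ≈ 0.7193.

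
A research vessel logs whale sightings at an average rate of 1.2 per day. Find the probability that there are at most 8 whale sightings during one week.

0.5369

Over the interval, μ = 1.2 × 7 = 8.4 (a week = 7 days).
P(N ≤ 8) = Σ_{j=0}^{8} e^(−μ) μ^j/j! ≈ 0.5369.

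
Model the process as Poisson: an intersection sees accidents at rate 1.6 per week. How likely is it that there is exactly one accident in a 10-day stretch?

Over the interval, μ = 1.6 × 10/7 ≈ 2.28571 (a 10-day stretch = 10/7 weeks).
P(N = 1) = e^(−μ) μ^1/1! = e^(−2.28571) · 2.28571^1/1 ≈ 0.2325.

0.2325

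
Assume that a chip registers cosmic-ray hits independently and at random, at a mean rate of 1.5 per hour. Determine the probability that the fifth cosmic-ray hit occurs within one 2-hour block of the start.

Over the interval, μ = 1.5 × 2 = 3 (a 2-hour block = 2 hours).
The fifth arrival falls in the interval iff at least 5 events occur there: P(S_5 ≤ t) = P(N ≥ 5) = 1 − P(N ≤ 4) ≈ 0.1847.

0.1847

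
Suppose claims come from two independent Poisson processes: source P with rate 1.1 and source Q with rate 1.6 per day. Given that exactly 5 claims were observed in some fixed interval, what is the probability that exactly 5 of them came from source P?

0.0112

Given the total, each event is independently from source P with probability p = λ_P/(λ_P+λ_Q) = 1.1/2.7 ≈ 0.4074.
So K ~ Binomial(5, 1.1/2.7): P(K = 5) = C(5,5) · (1.1/2.7)^5 · (1.6/2.7)^0 ≈ 0.0112.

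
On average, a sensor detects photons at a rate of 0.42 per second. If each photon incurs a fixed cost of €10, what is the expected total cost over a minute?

E[N] = 0.42 × 60 = 25.2 (a minute = 60 seconds); E[cost] = 25.2 × €10 = €252.

€252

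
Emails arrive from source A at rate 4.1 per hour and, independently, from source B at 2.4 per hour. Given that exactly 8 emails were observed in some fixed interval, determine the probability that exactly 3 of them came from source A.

Given the total, each event is independently from source A with probability p = λ_A/(λ_A+λ_B) = 4.1/6.5 ≈ 0.6308.
So K ~ Binomial(8, 4.1/6.5): P(K = 3) = C(8,3) · (4.1/6.5)^3 · (2.4/6.5)^5 ≈ 0.0964.

0.0964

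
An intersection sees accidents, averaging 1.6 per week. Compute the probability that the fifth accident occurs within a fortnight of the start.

0.2194

Over the interval, μ = 1.6 × 2 = 3.2 (a fortnight = 2 weeks).
The fifth arrival falls in the interval iff at least 5 events occur there: P(S_5 ≤ t) = P(N ≥ 5) = 1 − P(N ≤ 4) ≈ 0.2194.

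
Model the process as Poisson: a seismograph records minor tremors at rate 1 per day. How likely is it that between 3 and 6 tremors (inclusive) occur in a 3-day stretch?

0.5433

Over the interval, μ = 1 × 3 = 3 (a 3-day stretch = 3 days).
P(3 ≤ N ≤ 6) = Σ_{j=3}^{6} e^(−3) · 3^j/j! ≈ 0.5433.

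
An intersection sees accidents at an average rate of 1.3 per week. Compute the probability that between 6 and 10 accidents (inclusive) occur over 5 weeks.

Over the interval, μ = 1.3 × 5 = 6.5 (5 weeks).
P(6 ≤ N ≤ 10) = Σ_{j=6}^{10} e^(−6.5) · 6.5^j/j! ≈ 0.5641.

0.5641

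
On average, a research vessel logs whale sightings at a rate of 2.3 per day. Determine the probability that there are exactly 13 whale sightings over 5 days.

0.1001

Over the interval, μ = 2.3 × 5 = 11.5 (5 days).
P(N = 13) = e^(−μ) μ^13/13! = e^(−11.5) · 11.5^13/6227020800 ≈ 0.1001.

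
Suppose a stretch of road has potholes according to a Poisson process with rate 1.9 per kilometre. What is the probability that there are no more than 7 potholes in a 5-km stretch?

Over the interval, μ = 1.9 × 5 = 9.5 (a 5-km stretch = 5 kilometres).
P(N ≤ 7) = Σ_{j=0}^{7} e^(−μ) μ^j/j! ≈ 0.2687.

0.2687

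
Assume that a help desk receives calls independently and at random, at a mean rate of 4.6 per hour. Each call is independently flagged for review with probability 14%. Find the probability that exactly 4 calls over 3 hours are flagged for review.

Thinning: the calls that are flagged for review themselves form a Poisson process with rate 0.14 × 4.6 = 0.644 per hour.
Over the interval, μ = 0.644 × 3 = 1.932 (3 hours).
P(N = 4) = e^(−1.932) · 1.932^4/4! ≈ 0.0841.

0.0841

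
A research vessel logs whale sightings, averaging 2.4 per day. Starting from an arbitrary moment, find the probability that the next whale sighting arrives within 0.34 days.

0.5578

Inter-arrival times are exponential with rate λ = 2.4 per day.
P(T ≤ 0.34) = 1 − e^(−λt) = 1 − e^(−2.4 × 0.34) = 1 − e^(−0.816) ≈ 0.5578.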